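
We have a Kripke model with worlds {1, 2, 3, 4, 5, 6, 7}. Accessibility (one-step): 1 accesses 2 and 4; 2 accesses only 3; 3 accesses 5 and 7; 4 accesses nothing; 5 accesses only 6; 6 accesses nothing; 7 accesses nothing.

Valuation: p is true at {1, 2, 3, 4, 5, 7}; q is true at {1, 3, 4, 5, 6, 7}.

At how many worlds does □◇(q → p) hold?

1: successors {2, 4}; ◇(q → p) there: 2:T, 4:F. ✗
2: successors {3}; ◇(q → p) there: 3:T. ✓
3: successors {5, 7}; ◇(q → p) there: 5:F, 7:F. ✗
4: no successors, so □◇(q → p) holds vacuously. ✓
5: successors {6}; ◇(q → p) there: 6:F. ✗
6: no successors, so □◇(q → p) holds vacuously. ✓
7: no successors, so □◇(q → p) holds vacuously. ✓
Satisfying worlds: {2, 4, 6, 7}.

4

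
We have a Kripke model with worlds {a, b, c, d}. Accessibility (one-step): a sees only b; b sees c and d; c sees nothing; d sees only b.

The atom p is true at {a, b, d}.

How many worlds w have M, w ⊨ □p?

a: successors {b}; p there: b:T. ✓
b: successors {c, d}; p there: c:F, d:T. ✗
c: no successors, so □p holds vacuously. ✓
d: successors {b}; p there: b:T. ✓
Satisfying worlds: {a, c, d}.

3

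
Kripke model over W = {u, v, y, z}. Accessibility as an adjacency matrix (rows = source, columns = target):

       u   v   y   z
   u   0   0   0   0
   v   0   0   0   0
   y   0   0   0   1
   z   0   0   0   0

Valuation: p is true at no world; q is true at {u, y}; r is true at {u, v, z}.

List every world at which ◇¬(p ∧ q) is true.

u: no successors, so ◇¬(p ∧ q) fails. ✗
v: no successors, so ◇¬(p ∧ q) fails. ✗
y: successors {z}; ¬(p ∧ q) there: z:T. ✓
z: no successors, so ◇¬(p ∧ q) fails. ✗

{y}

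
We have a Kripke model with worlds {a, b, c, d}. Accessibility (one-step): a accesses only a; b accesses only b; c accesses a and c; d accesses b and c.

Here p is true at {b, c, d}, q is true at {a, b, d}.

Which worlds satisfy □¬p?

a: successors {a}; ¬p there: a:T. ✓
b: successors {b}; ¬p there: b:F. ✗
c: successors {a, c}; ¬p there: a:T, c:F. ✗
d: successors {b, c}; ¬p there: b:F, c:F. ✗

{a}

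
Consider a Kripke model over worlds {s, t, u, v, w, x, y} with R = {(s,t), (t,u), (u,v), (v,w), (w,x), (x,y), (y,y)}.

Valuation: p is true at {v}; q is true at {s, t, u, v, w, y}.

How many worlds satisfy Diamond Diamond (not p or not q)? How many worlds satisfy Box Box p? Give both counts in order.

6 and 1

For Diamond Diamond (not p or not q):
s: successors {t}; Diamond (not p or not q) there: t:T. ✓
t: successors {u}; Diamond (not p or not q) there: u:F. ✗
u: successors {v}; Diamond (not p or not q) there: v:T. ✓
v: successors {w}; Diamond (not p or not q) there: w:T. ✓
w: successors {x}; Diamond (not p or not q) there: x:T. ✓
x: successors {y}; Diamond (not p or not q) there: y:T. ✓
y: successors {y}; Diamond (not p or not q) there: y:T. ✓
— 6 worlds.
For Box Box p:
s: successors {t}; Box p there: t:F. ✗
t: successors {u}; Box p there: u:T. ✓
u: successors {v}; Box p there: v:F. ✗
v: successors {w}; Box p there: w:F. ✗
w: successors {x}; Box p there: x:F. ✗
x: successors {y}; Box p there: y:F. ✗
y: successors {y}; Box p there: y:F. ✗
— 1 world.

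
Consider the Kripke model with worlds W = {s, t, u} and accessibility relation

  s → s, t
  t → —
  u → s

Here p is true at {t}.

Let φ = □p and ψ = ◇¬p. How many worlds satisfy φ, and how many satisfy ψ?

For □p:
s: successors {s, t}; p there: s:F, t:T. ✗
t: no successors, so □p holds vacuously. ✓
u: successors {s}; p there: s:F. ✗
— 1 world.
For ◇¬p:
s: successors {s, t}; ¬p there: s:T, t:F. ✓
t: no successors, so ◇¬p fails. ✗
u: successors {s}; ¬p there: s:T. ✓
— 2 worlds.

1 and 2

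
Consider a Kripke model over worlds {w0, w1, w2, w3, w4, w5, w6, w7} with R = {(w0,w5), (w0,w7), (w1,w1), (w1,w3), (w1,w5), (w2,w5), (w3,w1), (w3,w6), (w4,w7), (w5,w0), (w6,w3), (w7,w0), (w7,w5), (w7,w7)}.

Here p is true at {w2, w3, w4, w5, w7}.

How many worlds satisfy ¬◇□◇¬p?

4

w0: ◇□◇¬p is F. ✓
w1: ◇□◇¬p is T. ✗
w2: ◇□◇¬p is F. ✓
w3: ◇□◇¬p is T. ✗
w4: ◇□◇¬p is F. ✓
w5: ◇□◇¬p is T. ✗
w6: ◇□◇¬p is F. ✓
w7: ◇□◇¬p is T. ✗
Satisfying worlds: {w0, w2, w4, w6}.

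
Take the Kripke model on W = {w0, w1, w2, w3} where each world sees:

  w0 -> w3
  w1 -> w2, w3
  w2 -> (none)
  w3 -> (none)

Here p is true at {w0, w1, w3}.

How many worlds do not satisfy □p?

1

w0: successors {w3}; p there: w3:T. ✓
w1: successors {w2, w3}; p there: w2:F, w3:T. ✗
w2: no successors, so □p holds vacuously. ✓
w3: no successors, so □p holds vacuously. ✓
Satisfying worlds: {w0, w2, w3}.
So □p fails at the other 1 world.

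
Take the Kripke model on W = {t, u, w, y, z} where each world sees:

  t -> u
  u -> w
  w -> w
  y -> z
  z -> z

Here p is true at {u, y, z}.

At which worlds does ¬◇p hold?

t: ◇p is T. ✗
u: ◇p is F. ✓
w: ◇p is F. ✓
y: ◇p is T. ✗
z: ◇p is T. ✗

{u, w}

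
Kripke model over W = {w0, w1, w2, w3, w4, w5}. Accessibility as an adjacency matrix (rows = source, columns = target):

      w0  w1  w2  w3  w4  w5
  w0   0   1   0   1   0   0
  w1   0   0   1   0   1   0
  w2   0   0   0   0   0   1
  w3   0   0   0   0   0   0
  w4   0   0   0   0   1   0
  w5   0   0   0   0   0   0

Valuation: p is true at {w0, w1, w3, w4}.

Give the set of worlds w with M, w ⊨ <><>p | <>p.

w0: <><>p is T, <>p is T. ✓
w1: <><>p is T, <>p is T. ✓
w2: <><>p is F, <>p is F. ✗
w3: <><>p is F, <>p is F. ✗
w4: <><>p is T, <>p is T. ✓
w5: <><>p is F, <>p is F. ✗

{w0, w1, w4}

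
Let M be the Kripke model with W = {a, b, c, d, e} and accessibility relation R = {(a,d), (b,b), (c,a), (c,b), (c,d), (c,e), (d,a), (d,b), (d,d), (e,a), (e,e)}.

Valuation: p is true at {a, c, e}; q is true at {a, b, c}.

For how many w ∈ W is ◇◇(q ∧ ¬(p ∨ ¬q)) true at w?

a: successors {d}; ◇(q ∧ ¬(p ∨ ¬q)) there: d:T. ✓
b: successors {b}; ◇(q ∧ ¬(p ∨ ¬q)) there: b:T. ✓
c: successors {a, b, d, e}; ◇(q ∧ ¬(p ∨ ¬q)) there: a:F, b:T, d:T, e:F. ✓
d: successors {a, b, d}; ◇(q ∧ ¬(p ∨ ¬q)) there: a:F, b:T, d:T. ✓
e: successors {a, e}; ◇(q ∧ ¬(p ∨ ¬q)) there: a:F, e:F. ✗
Satisfying worlds: {a, b, c, d}.

4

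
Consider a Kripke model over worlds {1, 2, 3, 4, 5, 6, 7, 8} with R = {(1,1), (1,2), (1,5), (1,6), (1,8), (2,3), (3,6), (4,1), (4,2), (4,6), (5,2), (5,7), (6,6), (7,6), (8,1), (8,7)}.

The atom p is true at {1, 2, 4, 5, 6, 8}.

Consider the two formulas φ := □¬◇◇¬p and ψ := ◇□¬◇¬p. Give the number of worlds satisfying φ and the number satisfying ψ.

5 and 8

For □¬◇◇¬p:
1: successors {1, 2, 5, 6, 8}; ¬◇◇¬p there: 1:F, 2:T, 5:F, 6:T, 8:T. ✗
2: successors {3}; ¬◇◇¬p there: 3:T. ✓
3: successors {6}; ¬◇◇¬p there: 6:T. ✓
4: successors {1, 2, 6}; ¬◇◇¬p there: 1:F, 2:T, 6:T. ✗
5: successors {2, 7}; ¬◇◇¬p there: 2:T, 7:T. ✓
6: successors {6}; ¬◇◇¬p there: 6:T. ✓
7: successors {6}; ¬◇◇¬p there: 6:T. ✓
8: successors {1, 7}; ¬◇◇¬p there: 1:F, 7:T. ✗
— 5 worlds.
For ◇□¬◇¬p:
1: successors {1, 2, 5, 6, 8}; □¬◇¬p there: 1:F, 2:T, 5:F, 6:T, 8:T. ✓
2: successors {3}; □¬◇¬p there: 3:T. ✓
3: successors {6}; □¬◇¬p there: 6:T. ✓
4: successors {1, 2, 6}; □¬◇¬p there: 1:F, 2:T, 6:T. ✓
5: successors {2, 7}; □¬◇¬p there: 2:T, 7:T. ✓
6: successors {6}; □¬◇¬p there: 6:T. ✓
7: successors {6}; □¬◇¬p there: 6:T. ✓
8: successors {1, 7}; □¬◇¬p there: 1:F, 7:T. ✓
— 8 worlds.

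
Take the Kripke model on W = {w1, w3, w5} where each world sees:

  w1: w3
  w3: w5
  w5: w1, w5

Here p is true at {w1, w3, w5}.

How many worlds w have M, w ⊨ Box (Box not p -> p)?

3

w1: successors {w3}; Box not p -> p there: w3:T. ✓
w3: successors {w5}; Box not p -> p there: w5:T. ✓
w5: successors {w1, w5}; Box not p -> p there: w1:T, w5:T. ✓
Satisfying worlds: {w1, w3, w5}.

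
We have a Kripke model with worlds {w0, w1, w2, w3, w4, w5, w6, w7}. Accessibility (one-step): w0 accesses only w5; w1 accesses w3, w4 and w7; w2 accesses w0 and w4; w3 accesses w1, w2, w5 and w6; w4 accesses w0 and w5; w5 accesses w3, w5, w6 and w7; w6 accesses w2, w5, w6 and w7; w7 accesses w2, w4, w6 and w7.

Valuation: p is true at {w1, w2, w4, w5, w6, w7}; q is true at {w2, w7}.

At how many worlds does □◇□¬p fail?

w0: successors {w5}; ◇□¬p there: w5:F. ✗
w1: successors {w3, w4, w7}; ◇□¬p there: w3:F, w4:F, w7:F. ✗
w2: successors {w0, w4}; ◇□¬p there: w0:F, w4:F. ✗
w3: successors {w1, w2, w5, w6}; ◇□¬p there: w1:F, w2:F, w5:F, w6:F. ✗
w4: successors {w0, w5}; ◇□¬p there: w0:F, w5:F. ✗
w5: successors {w3, w5, w6, w7}; ◇□¬p there: w3:F, w5:F, w6:F, w7:F. ✗
w6: successors {w2, w5, w6, w7}; ◇□¬p there: w2:F, w5:F, w6:F, w7:F. ✗
w7: successors {w2, w4, w6, w7}; ◇□¬p there: w2:F, w4:F, w6:F, w7:F. ✗
Satisfying worlds: ∅.
So □◇□¬p fails at the other 8 worlds.

8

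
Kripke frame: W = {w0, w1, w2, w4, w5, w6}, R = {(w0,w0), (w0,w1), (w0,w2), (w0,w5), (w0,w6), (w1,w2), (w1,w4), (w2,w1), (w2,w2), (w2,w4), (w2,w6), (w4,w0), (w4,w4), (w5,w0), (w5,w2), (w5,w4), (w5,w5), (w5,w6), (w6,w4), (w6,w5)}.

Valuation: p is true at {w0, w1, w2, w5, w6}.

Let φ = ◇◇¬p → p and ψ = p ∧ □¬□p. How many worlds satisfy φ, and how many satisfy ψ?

5 and 3

For ◇◇¬p → p:
w0: ◇◇¬p is T, p is T. ✓
w1: ◇◇¬p is T, p is T. ✓
w2: ◇◇¬p is T, p is T. ✓
w4: ◇◇¬p is T, p is F. ✗
w5: ◇◇¬p is T, p is T. ✓
w6: ◇◇¬p is T, p is T. ✓
— 5 worlds.
For p ∧ □¬□p:
w0: p is T, □¬□p is F. ✗
w1: p is T, □¬□p is T. ✓
w2: p is T, □¬□p is T. ✓
w4: p is F, □¬□p is F. ✗
w5: p is T, □¬□p is F. ✗
w6: p is T, □¬□p is T. ✓
— 3 worlds.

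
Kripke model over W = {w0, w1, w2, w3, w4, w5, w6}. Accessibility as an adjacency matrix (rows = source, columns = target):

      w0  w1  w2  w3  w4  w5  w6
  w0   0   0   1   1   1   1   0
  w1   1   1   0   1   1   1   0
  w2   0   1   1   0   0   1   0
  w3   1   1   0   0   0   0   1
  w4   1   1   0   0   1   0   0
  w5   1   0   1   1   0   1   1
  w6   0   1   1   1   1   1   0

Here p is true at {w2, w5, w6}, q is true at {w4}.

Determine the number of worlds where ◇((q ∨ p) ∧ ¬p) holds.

4

w0: successors {w2, w3, w4, w5}; (q ∨ p) ∧ ¬p there: w2:F, w3:F, w4:T, w5:F. ✓
w1: successors {w0, w1, w3, w4, w5}; (q ∨ p) ∧ ¬p there: w0:F, w1:F, w3:F, w4:T, w5:F. ✓
w2: successors {w1, w2, w5}; (q ∨ p) ∧ ¬p there: w1:F, w2:F, w5:F. ✗
w3: successors {w0, w1, w6}; (q ∨ p) ∧ ¬p there: w0:F, w1:F, w6:F. ✗
w4: successors {w0, w1, w4}; (q ∨ p) ∧ ¬p there: w0:F, w1:F, w4:T. ✓
w5: successors {w0, w2, w3, w5, w6}; (q ∨ p) ∧ ¬p there: w0:F, w2:F, w3:F, w5:F, w6:F. ✗
w6: successors {w1, w2, w3, w4, w5}; (q ∨ p) ∧ ¬p there: w1:F, w2:F, w3:F, w4:T, w5:F. ✓
Satisfying worlds: {w0, w1, w4, w6}.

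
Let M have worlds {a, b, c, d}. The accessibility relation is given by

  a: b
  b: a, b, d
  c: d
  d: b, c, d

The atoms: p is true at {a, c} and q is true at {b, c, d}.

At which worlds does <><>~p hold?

a: successors {b}; <>~p there: b:T. ✓
b: successors {a, b, d}; <>~p there: a:T, b:T, d:T. ✓
c: successors {d}; <>~p there: d:T. ✓
d: successors {b, c, d}; <>~p there: b:T, c:T, d:T. ✓

{a, b, c, d}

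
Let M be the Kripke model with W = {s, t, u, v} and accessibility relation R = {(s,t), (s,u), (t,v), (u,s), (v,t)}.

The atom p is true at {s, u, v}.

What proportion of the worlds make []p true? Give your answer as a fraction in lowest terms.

1/2

s: successors {t, u}; p there: t:F, u:T. ✗
t: successors {v}; p there: v:T. ✓
u: successors {s}; p there: s:T. ✓
v: successors {t}; p there: t:F. ✗
That's 2 of 4 worlds, so 2/4 = 1/2.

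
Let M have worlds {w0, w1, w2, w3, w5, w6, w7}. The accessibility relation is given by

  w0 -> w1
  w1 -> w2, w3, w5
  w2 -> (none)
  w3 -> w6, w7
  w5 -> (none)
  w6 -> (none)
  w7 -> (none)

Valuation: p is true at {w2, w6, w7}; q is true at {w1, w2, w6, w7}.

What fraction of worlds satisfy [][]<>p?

5/7

w0: successors {w1}; []<>p there: w1:F. ✗
w1: successors {w2, w3, w5}; []<>p there: w2:T, w3:F, w5:T. ✗
w2: no successors, so [][]<>p holds vacuously. ✓
w3: successors {w6, w7}; []<>p there: w6:T, w7:T. ✓
w5: no successors, so [][]<>p holds vacuously. ✓
w6: no successors, so [][]<>p holds vacuously. ✓
w7: no successors, so [][]<>p holds vacuously. ✓
That's 5 of 7 worlds, so 5/7.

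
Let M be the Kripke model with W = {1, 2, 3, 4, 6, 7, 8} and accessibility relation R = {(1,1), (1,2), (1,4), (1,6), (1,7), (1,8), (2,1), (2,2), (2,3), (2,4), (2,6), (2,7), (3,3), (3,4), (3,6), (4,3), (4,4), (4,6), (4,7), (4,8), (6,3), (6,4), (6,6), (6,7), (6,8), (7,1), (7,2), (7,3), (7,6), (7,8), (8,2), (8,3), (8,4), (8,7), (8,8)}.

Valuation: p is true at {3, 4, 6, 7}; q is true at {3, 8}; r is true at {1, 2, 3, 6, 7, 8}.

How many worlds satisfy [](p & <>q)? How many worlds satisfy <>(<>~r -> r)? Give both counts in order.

For [](p & <>q):
1: successors {1, 2, 4, 6, 7, 8}; p & <>q there: 1:F, 2:F, 4:T, 6:T, 7:T, 8:F. ✗
2: successors {1, 2, 3, 4, 6, 7}; p & <>q there: 1:F, 2:F, 3:T, 4:T, 6:T, 7:T. ✗
3: successors {3, 4, 6}; p & <>q there: 3:T, 4:T, 6:T. ✓
4: successors {3, 4, 6, 7, 8}; p & <>q there: 3:T, 4:T, 6:T, 7:T, 8:F. ✗
6: successors {3, 4, 6, 7, 8}; p & <>q there: 3:T, 4:T, 6:T, 7:T, 8:F. ✗
7: successors {1, 2, 3, 6, 8}; p & <>q there: 1:F, 2:F, 3:T, 6:T, 8:F. ✗
8: successors {2, 3, 4, 7, 8}; p & <>q there: 2:F, 3:T, 4:T, 7:T, 8:F. ✗
— 1 world.
For <>(<>~r -> r):
1: successors {1, 2, 4, 6, 7, 8}; <>~r -> r there: 1:T, 2:T, 4:F, 6:T, 7:T, 8:T. ✓
2: successors {1, 2, 3, 4, 6, 7}; <>~r -> r there: 1:T, 2:T, 3:T, 4:F, 6:T, 7:T. ✓
3: successors {3, 4, 6}; <>~r -> r there: 3:T, 4:F, 6:T. ✓
4: successors {3, 4, 6, 7, 8}; <>~r -> r there: 3:T, 4:F, 6:T, 7:T, 8:T. ✓
6: successors {3, 4, 6, 7, 8}; <>~r -> r there: 3:T, 4:F, 6:T, 7:T, 8:T. ✓
7: successors {1, 2, 3, 6, 8}; <>~r -> r there: 1:T, 2:T, 3:T, 6:T, 8:T. ✓
8: successors {2, 3, 4, 7, 8}; <>~r -> r there: 2:T, 3:T, 4:F, 7:T, 8:T. ✓
— 7 worlds.

1 and 7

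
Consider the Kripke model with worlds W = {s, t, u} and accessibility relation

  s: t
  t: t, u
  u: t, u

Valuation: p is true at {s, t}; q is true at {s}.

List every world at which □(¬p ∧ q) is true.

s: successors {t}; ¬p ∧ q there: t:F. ✗
t: successors {t, u}; ¬p ∧ q there: t:F, u:F. ✗
u: successors {t, u}; ¬p ∧ q there: t:F, u:F. ✗

∅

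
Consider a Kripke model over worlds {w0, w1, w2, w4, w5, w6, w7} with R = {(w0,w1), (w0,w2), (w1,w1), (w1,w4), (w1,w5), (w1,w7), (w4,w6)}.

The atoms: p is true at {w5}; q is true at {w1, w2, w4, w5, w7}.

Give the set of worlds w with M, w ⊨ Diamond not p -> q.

{w1, w2, w4, w5, w6, w7}

w0: Diamond not p is T, q is F. ✗
w1: Diamond not p is T, q is T. ✓
w2: Diamond not p is F, q is T. ✓
w4: Diamond not p is T, q is T. ✓
w5: Diamond not p is F, q is T. ✓
w6: Diamond not p is F, q is F. ✓
w7: Diamond not p is F, q is T. ✓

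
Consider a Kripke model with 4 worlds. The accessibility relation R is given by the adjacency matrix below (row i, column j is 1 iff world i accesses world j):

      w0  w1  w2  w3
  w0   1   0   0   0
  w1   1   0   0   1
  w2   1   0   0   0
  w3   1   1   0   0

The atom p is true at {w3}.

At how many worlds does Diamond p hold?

1

w0: successors {w0}; p there: w0:F. ✗
w1: successors {w0, w3}; p there: w0:F, w3:T. ✓
w2: successors {w0}; p there: w0:F. ✗
w3: successors {w0, w1}; p there: w0:F, w1:F. ✗
Satisfying worlds: {w1}.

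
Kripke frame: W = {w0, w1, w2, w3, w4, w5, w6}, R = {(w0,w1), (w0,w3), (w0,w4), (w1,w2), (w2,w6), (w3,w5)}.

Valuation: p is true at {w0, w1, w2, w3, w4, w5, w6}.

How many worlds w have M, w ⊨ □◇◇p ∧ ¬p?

w0: □◇◇p is F, ¬p is F. ✗
w1: □◇◇p is F, ¬p is F. ✗
w2: □◇◇p is F, ¬p is F. ✗
w3: □◇◇p is F, ¬p is F. ✗
w4: □◇◇p is T, ¬p is F. ✗
w5: □◇◇p is T, ¬p is F. ✗
w6: □◇◇p is T, ¬p is F. ✗
Satisfying worlds: ∅.

0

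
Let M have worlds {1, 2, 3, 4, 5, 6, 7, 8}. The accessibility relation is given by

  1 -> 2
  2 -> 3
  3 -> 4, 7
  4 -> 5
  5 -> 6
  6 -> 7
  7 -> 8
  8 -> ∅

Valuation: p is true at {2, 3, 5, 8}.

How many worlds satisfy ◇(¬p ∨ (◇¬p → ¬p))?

1: successors {2}; ¬p ∨ (◇¬p → ¬p) there: 2:T. ✓
2: successors {3}; ¬p ∨ (◇¬p → ¬p) there: 3:F. ✗
3: successors {4, 7}; ¬p ∨ (◇¬p → ¬p) there: 4:T, 7:T. ✓
4: successors {5}; ¬p ∨ (◇¬p → ¬p) there: 5:F. ✗
5: successors {6}; ¬p ∨ (◇¬p → ¬p) there: 6:T. ✓
6: successors {7}; ¬p ∨ (◇¬p → ¬p) there: 7:T. ✓
7: successors {8}; ¬p ∨ (◇¬p → ¬p) there: 8:T. ✓
8: no successors, so ◇(¬p ∨ (◇¬p → ¬p)) fails. ✗
Satisfying worlds: {1, 3, 5, 6, 7}.

5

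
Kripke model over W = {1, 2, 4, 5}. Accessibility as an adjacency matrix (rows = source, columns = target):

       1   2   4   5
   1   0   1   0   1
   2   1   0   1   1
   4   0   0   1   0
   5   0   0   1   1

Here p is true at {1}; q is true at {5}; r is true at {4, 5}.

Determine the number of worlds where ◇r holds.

1: successors {2, 5}; r there: 2:F, 5:T. ✓
2: successors {1, 4, 5}; r there: 1:F, 4:T, 5:T. ✓
4: successors {4}; r there: 4:T. ✓
5: successors {4, 5}; r there: 4:T, 5:T. ✓
Satisfying worlds: {1, 2, 4, 5}.

4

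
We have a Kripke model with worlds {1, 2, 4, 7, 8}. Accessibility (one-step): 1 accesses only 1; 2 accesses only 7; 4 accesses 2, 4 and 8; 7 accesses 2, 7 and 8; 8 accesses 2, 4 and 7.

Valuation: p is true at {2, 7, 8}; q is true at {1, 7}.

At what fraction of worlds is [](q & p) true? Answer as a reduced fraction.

1: successors {1}; q & p there: 1:F. ✗
2: successors {7}; q & p there: 7:T. ✓
4: successors {2, 4, 8}; q & p there: 2:F, 4:F, 8:F. ✗
7: successors {2, 7, 8}; q & p there: 2:F, 7:T, 8:F. ✗
8: successors {2, 4, 7}; q & p there: 2:F, 4:F, 7:T. ✗
That's 1 of 5 worlds, so 1/5.

1/5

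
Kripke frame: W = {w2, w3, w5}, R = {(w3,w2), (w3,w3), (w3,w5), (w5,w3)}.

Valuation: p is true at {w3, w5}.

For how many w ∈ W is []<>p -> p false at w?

1

w2: []<>p is T, p is F. ✗
w3: []<>p is F, p is T. ✓
w5: []<>p is T, p is T. ✓
Satisfying worlds: {w3, w5}.
So []<>p -> p fails at the other 1 world.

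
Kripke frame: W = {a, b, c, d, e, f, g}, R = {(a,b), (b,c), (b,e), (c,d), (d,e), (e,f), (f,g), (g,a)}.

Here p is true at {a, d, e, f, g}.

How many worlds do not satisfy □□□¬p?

a: successors {b}; □□¬p there: b:F. ✗
b: successors {c, e}; □□¬p there: c:F, e:F. ✗
c: successors {d}; □□¬p there: d:F. ✗
d: successors {e}; □□¬p there: e:F. ✗
e: successors {f}; □□¬p there: f:F. ✗
f: successors {g}; □□¬p there: g:T. ✓
g: successors {a}; □□¬p there: a:F. ✗
Satisfying worlds: {f}.
So □□□¬p fails at the other 6 worlds.

6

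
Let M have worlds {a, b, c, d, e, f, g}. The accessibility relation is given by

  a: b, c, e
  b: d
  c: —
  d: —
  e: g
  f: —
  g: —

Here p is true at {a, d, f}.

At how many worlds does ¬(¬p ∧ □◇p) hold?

5

a: ¬p ∧ □◇p is F. ✓
b: ¬p ∧ □◇p is F. ✓
c: ¬p ∧ □◇p is T. ✗
d: ¬p ∧ □◇p is F. ✓
e: ¬p ∧ □◇p is F. ✓
f: ¬p ∧ □◇p is F. ✓
g: ¬p ∧ □◇p is T. ✗
Satisfying worlds: {a, b, d, e, f}.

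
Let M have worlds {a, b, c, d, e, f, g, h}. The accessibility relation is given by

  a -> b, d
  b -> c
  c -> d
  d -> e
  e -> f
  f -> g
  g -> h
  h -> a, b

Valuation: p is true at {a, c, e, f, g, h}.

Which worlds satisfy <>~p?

a: successors {b, d}; ~p there: b:T, d:T. ✓
b: successors {c}; ~p there: c:F. ✗
c: successors {d}; ~p there: d:T. ✓
d: successors {e}; ~p there: e:F. ✗
e: successors {f}; ~p there: f:F. ✗
f: successors {g}; ~p there: g:F. ✗
g: successors {h}; ~p there: h:F. ✗
h: successors {a, b}; ~p there: a:F, b:T. ✓

{a, c, h}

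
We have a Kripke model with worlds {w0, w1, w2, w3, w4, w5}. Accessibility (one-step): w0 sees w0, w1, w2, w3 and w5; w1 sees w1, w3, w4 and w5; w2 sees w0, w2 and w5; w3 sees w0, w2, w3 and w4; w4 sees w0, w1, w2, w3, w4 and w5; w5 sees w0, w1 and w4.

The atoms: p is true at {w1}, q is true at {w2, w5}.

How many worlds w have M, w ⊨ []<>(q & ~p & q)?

2

w0: successors {w0, w1, w2, w3, w5}; <>(q & ~p & q) there: w0:T, w1:T, w2:T, w3:T, w5:F. ✗
w1: successors {w1, w3, w4, w5}; <>(q & ~p & q) there: w1:T, w3:T, w4:T, w5:F. ✗
w2: successors {w0, w2, w5}; <>(q & ~p & q) there: w0:T, w2:T, w5:F. ✗
w3: successors {w0, w2, w3, w4}; <>(q & ~p & q) there: w0:T, w2:T, w3:T, w4:T. ✓
w4: successors {w0, w1, w2, w3, w4, w5}; <>(q & ~p & q) there: w0:T, w1:T, w2:T, w3:T, w4:T, w5:F. ✗
w5: successors {w0, w1, w4}; <>(q & ~p & q) there: w0:T, w1:T, w4:T. ✓
Satisfying worlds: {w3, w5}.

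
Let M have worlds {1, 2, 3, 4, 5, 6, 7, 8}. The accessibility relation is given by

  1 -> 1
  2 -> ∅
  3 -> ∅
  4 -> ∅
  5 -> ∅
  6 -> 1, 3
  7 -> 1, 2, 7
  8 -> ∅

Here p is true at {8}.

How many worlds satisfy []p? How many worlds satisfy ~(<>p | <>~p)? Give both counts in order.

For []p:
1: successors {1}; p there: 1:F. ✗
2: no successors, so []p holds vacuously. ✓
3: no successors, so []p holds vacuously. ✓
4: no successors, so []p holds vacuously. ✓
5: no successors, so []p holds vacuously. ✓
6: successors {1, 3}; p there: 1:F, 3:F. ✗
7: successors {1, 2, 7}; p there: 1:F, 2:F, 7:F. ✗
8: no successors, so []p holds vacuously. ✓
— 5 worlds.
For ~(<>p | <>~p):
1: <>p | <>~p is T. ✗
2: <>p | <>~p is F. ✓
3: <>p | <>~p is F. ✓
4: <>p | <>~p is F. ✓
5: <>p | <>~p is F. ✓
6: <>p | <>~p is T. ✗
7: <>p | <>~p is T. ✗
8: <>p | <>~p is F. ✓
— 5 worlds.

5 and 5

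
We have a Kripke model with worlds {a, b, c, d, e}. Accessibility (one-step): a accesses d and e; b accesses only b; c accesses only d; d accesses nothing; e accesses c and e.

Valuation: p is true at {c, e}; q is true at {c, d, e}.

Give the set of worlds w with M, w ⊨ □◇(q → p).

a: successors {d, e}; ◇(q → p) there: d:F, e:T. ✗
b: successors {b}; ◇(q → p) there: b:T. ✓
c: successors {d}; ◇(q → p) there: d:F. ✗
d: no successors, so □◇(q → p) holds vacuously. ✓
e: successors {c, e}; ◇(q → p) there: c:F, e:T. ✗

{b, d}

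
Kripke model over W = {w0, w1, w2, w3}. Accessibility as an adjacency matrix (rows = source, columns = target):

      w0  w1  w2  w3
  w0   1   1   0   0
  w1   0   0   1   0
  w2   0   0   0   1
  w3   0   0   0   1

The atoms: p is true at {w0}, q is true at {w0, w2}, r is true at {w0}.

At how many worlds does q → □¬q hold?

w0: q is T, □¬q is F. ✗
w1: q is F, □¬q is F. ✓
w2: q is T, □¬q is T. ✓
w3: q is F, □¬q is T. ✓
Satisfying worlds: {w1, w2, w3}.

3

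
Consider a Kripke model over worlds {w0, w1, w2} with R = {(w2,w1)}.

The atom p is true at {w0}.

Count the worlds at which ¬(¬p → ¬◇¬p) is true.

w0: ¬p → ¬◇¬p is T. ✗
w1: ¬p → ¬◇¬p is T. ✗
w2: ¬p → ¬◇¬p is F. ✓
Satisfying worlds: {w2}.

1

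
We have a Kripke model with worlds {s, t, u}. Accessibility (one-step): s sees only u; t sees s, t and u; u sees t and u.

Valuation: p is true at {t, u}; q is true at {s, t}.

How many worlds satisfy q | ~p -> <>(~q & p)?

s: q | ~p is T, <>(~q & p) is T. ✓
t: q | ~p is T, <>(~q & p) is T. ✓
u: q | ~p is F, <>(~q & p) is T. ✓
Satisfying worlds: {s, t, u}.

3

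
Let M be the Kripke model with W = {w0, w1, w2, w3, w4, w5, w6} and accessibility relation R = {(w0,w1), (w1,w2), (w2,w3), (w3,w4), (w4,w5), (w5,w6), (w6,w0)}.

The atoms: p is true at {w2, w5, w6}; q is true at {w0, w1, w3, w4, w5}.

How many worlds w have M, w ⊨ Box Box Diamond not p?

w0: successors {w1}; Box Diamond not p there: w1:T. ✓
w1: successors {w2}; Box Diamond not p there: w2:T. ✓
w2: successors {w3}; Box Diamond not p there: w3:F. ✗
w3: successors {w4}; Box Diamond not p there: w4:F. ✗
w4: successors {w5}; Box Diamond not p there: w5:T. ✓
w5: successors {w6}; Box Diamond not p there: w6:T. ✓
w6: successors {w0}; Box Diamond not p there: w0:F. ✗
Satisfying worlds: {w0, w1, w4, w5}.

4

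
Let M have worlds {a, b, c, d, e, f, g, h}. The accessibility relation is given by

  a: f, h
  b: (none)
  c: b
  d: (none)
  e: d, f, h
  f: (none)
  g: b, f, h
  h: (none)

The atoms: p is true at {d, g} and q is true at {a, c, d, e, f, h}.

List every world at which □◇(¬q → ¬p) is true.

{b, d, f, h}

a: successors {f, h}; ◇(¬q → ¬p) there: f:F, h:F. ✗
b: no successors, so □◇(¬q → ¬p) holds vacuously. ✓
c: successors {b}; ◇(¬q → ¬p) there: b:F. ✗
d: no successors, so □◇(¬q → ¬p) holds vacuously. ✓
e: successors {d, f, h}; ◇(¬q → ¬p) there: d:F, f:F, h:F. ✗
f: no successors, so □◇(¬q → ¬p) holds vacuously. ✓
g: successors {b, f, h}; ◇(¬q → ¬p) there: b:F, f:F, h:F. ✗
h: no successors, so □◇(¬q → ¬p) holds vacuously. ✓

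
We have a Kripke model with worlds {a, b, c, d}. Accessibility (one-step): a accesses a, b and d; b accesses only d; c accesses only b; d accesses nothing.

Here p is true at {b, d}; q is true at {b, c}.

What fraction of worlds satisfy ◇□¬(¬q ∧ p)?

a: successors {a, b, d}; □¬(¬q ∧ p) there: a:F, b:F, d:T. ✓
b: successors {d}; □¬(¬q ∧ p) there: d:T. ✓
c: successors {b}; □¬(¬q ∧ p) there: b:F. ✗
d: no successors, so ◇□¬(¬q ∧ p) fails. ✗
That's 2 of 4 worlds, so 2/4 = 1/2.

1/2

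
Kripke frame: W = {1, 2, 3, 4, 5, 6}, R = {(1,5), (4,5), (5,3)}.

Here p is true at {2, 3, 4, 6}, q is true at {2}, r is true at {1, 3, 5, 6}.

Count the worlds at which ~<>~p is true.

1: <>~p is T. ✗
2: <>~p is F. ✓
3: <>~p is F. ✓
4: <>~p is T. ✗
5: <>~p is F. ✓
6: <>~p is F. ✓
Satisfying worlds: {2, 3, 5, 6}.

4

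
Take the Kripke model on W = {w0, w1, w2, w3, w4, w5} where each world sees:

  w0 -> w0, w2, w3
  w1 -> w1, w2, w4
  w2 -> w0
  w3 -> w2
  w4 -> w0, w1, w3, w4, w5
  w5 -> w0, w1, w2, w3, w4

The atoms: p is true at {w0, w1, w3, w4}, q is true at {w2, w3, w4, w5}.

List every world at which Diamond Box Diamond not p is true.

{w0, w1, w3, w4, w5}

w0: successors {w0, w2, w3}; Box Diamond not p there: w0:F, w2:T, w3:F. ✓
w1: successors {w1, w2, w4}; Box Diamond not p there: w1:F, w2:T, w4:T. ✓
w2: successors {w0}; Box Diamond not p there: w0:F. ✗
w3: successors {w2}; Box Diamond not p there: w2:T. ✓
w4: successors {w0, w1, w3, w4, w5}; Box Diamond not p there: w0:F, w1:F, w3:F, w4:T, w5:F. ✓
w5: successors {w0, w1, w2, w3, w4}; Box Diamond not p there: w0:F, w1:F, w2:T, w3:F, w4:T. ✓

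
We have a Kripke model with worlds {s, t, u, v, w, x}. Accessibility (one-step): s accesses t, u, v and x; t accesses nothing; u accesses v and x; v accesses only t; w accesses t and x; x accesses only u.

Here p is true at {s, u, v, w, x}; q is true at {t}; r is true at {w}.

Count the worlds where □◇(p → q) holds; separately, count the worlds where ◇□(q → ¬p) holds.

For □◇(p → q):
s: successors {t, u, v, x}; ◇(p → q) there: t:F, u:F, v:T, x:F. ✗
t: no successors, so □◇(p → q) holds vacuously. ✓
u: successors {v, x}; ◇(p → q) there: v:T, x:F. ✗
v: successors {t}; ◇(p → q) there: t:F. ✗
w: successors {t, x}; ◇(p → q) there: t:F, x:F. ✗
x: successors {u}; ◇(p → q) there: u:F. ✗
— 1 world.
For ◇□(q → ¬p):
s: successors {t, u, v, x}; □(q → ¬p) there: t:T, u:T, v:T, x:T. ✓
t: no successors, so ◇□(q → ¬p) fails. ✗
u: successors {v, x}; □(q → ¬p) there: v:T, x:T. ✓
v: successors {t}; □(q → ¬p) there: t:T. ✓
w: successors {t, x}; □(q → ¬p) there: t:T, x:T. ✓
x: successors {u}; □(q → ¬p) there: u:T. ✓
— 5 worlds.

1 and 5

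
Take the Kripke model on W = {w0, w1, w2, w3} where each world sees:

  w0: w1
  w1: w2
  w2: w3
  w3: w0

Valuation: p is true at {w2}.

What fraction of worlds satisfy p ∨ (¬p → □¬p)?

w0: p is F, ¬p → □¬p is T. ✓
w1: p is F, ¬p → □¬p is F. ✗
w2: p is T, ¬p → □¬p is T. ✓
w3: p is F, ¬p → □¬p is T. ✓
That's 3 of 4 worlds, so 3/4.

3/4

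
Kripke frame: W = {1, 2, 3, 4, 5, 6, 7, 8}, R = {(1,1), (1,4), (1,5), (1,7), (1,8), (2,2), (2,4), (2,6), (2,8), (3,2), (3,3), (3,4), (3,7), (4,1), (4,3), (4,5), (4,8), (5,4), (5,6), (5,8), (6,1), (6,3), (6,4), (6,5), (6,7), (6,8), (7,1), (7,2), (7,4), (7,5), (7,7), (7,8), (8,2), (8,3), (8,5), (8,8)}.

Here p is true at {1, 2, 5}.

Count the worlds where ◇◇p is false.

1: successors {1, 4, 5, 7, 8}; ◇p there: 1:T, 4:T, 5:F, 7:T, 8:T. ✓
2: successors {2, 4, 6, 8}; ◇p there: 2:T, 4:T, 6:T, 8:T. ✓
3: successors {2, 3, 4, 7}; ◇p there: 2:T, 3:T, 4:T, 7:T. ✓
4: successors {1, 3, 5, 8}; ◇p there: 1:T, 3:T, 5:F, 8:T. ✓
5: successors {4, 6, 8}; ◇p there: 4:T, 6:T, 8:T. ✓
6: successors {1, 3, 4, 5, 7, 8}; ◇p there: 1:T, 3:T, 4:T, 5:F, 7:T, 8:T. ✓
7: successors {1, 2, 4, 5, 7, 8}; ◇p there: 1:T, 2:T, 4:T, 5:F, 7:T, 8:T. ✓
8: successors {2, 3, 5, 8}; ◇p there: 2:T, 3:T, 5:F, 8:T. ✓
Satisfying worlds: {1, 2, 3, 4, 5, 6, 7, 8}.
So ◇◇p fails at the other 0 worlds.

0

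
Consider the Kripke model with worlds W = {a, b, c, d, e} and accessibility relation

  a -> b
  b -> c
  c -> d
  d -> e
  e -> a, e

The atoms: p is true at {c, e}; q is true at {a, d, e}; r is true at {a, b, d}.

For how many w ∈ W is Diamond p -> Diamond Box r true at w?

4

a: Diamond p is F, Diamond Box r is F. ✓
b: Diamond p is T, Diamond Box r is T. ✓
c: Diamond p is F, Diamond Box r is F. ✓
d: Diamond p is T, Diamond Box r is F. ✗
e: Diamond p is T, Diamond Box r is T. ✓
Satisfying worlds: {a, b, c, e}.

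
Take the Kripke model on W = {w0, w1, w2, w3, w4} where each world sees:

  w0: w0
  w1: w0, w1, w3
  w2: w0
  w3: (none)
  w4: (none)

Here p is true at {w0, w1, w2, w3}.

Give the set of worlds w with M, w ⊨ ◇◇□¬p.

{w1}

w0: successors {w0}; ◇□¬p there: w0:F. ✗
w1: successors {w0, w1, w3}; ◇□¬p there: w0:F, w1:T, w3:F. ✓
w2: successors {w0}; ◇□¬p there: w0:F. ✗
w3: no successors, so ◇◇□¬p fails. ✗
w4: no successors, so ◇◇□¬p fails. ✗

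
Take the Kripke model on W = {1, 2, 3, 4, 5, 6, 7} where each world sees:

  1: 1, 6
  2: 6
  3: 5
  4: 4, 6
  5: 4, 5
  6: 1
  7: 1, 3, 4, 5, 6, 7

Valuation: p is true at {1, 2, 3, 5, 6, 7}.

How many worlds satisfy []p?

1: successors {1, 6}; p there: 1:T, 6:T. ✓
2: successors {6}; p there: 6:T. ✓
3: successors {5}; p there: 5:T. ✓
4: successors {4, 6}; p there: 4:F, 6:T. ✗
5: successors {4, 5}; p there: 4:F, 5:T. ✗
6: successors {1}; p there: 1:T. ✓
7: successors {1, 3, 4, 5, 6, 7}; p there: 1:T, 3:T, 4:F, 5:T, 6:T, 7:T. ✗
Satisfying worlds: {1, 2, 3, 6}.

4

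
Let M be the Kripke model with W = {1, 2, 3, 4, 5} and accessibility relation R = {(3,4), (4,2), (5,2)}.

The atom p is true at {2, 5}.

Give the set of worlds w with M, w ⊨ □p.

1: no successors, so □p holds vacuously. ✓
2: no successors, so □p holds vacuously. ✓
3: successors {4}; p there: 4:F. ✗
4: successors {2}; p there: 2:T. ✓
5: successors {2}; p there: 2:T. ✓

{1, 2, 4, 5}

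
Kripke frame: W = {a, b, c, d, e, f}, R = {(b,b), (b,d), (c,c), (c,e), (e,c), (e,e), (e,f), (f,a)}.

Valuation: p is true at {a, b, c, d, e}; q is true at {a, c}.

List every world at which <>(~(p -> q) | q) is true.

{b, c, e, f}

a: no successors, so <>(~(p -> q) | q) fails. ✗
b: successors {b, d}; ~(p -> q) | q there: b:T, d:T. ✓
c: successors {c, e}; ~(p -> q) | q there: c:T, e:T. ✓
d: no successors, so <>(~(p -> q) | q) fails. ✗
e: successors {c, e, f}; ~(p -> q) | q there: c:T, e:T, f:F. ✓
f: successors {a}; ~(p -> q) | q there: a:T. ✓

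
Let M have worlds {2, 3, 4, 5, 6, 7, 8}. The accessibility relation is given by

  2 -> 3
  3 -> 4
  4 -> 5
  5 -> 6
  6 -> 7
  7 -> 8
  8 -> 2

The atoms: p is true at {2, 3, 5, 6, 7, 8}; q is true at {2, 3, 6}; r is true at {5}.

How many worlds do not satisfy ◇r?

6

2: successors {3}; r there: 3:F. ✗
3: successors {4}; r there: 4:F. ✗
4: successors {5}; r there: 5:T. ✓
5: successors {6}; r there: 6:F. ✗
6: successors {7}; r there: 7:F. ✗
7: successors {8}; r there: 8:F. ✗
8: successors {2}; r there: 2:F. ✗
Satisfying worlds: {4}.
So ◇r fails at the other 6 worlds.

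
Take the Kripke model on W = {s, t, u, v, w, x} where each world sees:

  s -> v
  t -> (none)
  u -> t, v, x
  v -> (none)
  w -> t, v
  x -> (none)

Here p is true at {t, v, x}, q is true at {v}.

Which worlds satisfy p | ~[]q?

{t, u, v, w, x}

s: p is F, ~[]q is F. ✗
t: p is T, ~[]q is F. ✓
u: p is F, ~[]q is T. ✓
v: p is T, ~[]q is F. ✓
w: p is F, ~[]q is T. ✓
x: p is T, ~[]q is F. ✓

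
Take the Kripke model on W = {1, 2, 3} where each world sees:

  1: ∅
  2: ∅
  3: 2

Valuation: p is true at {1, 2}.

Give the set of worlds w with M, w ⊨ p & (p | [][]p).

{1, 2}

1: p is T, p | [][]p is T. ✓
2: p is T, p | [][]p is T. ✓
3: p is F, p | [][]p is T. ✗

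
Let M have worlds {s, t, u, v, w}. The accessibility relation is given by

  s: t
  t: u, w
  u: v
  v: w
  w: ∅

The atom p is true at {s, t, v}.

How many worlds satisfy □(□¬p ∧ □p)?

2

s: successors {t}; □¬p ∧ □p there: t:F. ✗
t: successors {u, w}; □¬p ∧ □p there: u:F, w:T. ✗
u: successors {v}; □¬p ∧ □p there: v:F. ✗
v: successors {w}; □¬p ∧ □p there: w:T. ✓
w: no successors, so □(□¬p ∧ □p) holds vacuously. ✓
Satisfying worlds: {v, w}.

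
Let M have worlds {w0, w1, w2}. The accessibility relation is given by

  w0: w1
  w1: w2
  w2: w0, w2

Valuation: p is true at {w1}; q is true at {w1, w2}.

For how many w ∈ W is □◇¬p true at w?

w0: successors {w1}; ◇¬p there: w1:T. ✓
w1: successors {w2}; ◇¬p there: w2:T. ✓
w2: successors {w0, w2}; ◇¬p there: w0:F, w2:T. ✗
Satisfying worlds: {w0, w1}.

2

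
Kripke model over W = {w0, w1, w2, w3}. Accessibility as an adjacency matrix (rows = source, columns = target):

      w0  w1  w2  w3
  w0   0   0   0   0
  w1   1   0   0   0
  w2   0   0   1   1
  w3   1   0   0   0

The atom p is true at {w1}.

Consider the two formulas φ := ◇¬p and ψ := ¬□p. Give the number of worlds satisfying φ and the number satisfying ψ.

For ◇¬p:
w0: no successors, so ◇¬p fails. ✗
w1: successors {w0}; ¬p there: w0:T. ✓
w2: successors {w2, w3}; ¬p there: w2:T, w3:T. ✓
w3: successors {w0}; ¬p there: w0:T. ✓
— 3 worlds.
For ¬□p:
w0: □p is T. ✗
w1: □p is F. ✓
w2: □p is F. ✓
w3: □p is F. ✓
— 3 worlds.

3 and 3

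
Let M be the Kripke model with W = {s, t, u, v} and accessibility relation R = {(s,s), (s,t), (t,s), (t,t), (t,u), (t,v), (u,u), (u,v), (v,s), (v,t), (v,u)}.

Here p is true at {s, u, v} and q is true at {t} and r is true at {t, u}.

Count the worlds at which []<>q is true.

s: successors {s, t}; <>q there: s:T, t:T. ✓
t: successors {s, t, u, v}; <>q there: s:T, t:T, u:F, v:T. ✗
u: successors {u, v}; <>q there: u:F, v:T. ✗
v: successors {s, t, u}; <>q there: s:T, t:T, u:F. ✗
Satisfying worlds: {s}.

1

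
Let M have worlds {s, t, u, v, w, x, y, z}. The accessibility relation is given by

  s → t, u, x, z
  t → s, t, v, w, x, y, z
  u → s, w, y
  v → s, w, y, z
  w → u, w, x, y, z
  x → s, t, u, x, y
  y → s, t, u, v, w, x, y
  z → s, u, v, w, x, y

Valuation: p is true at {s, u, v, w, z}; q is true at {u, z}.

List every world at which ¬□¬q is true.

{s, t, v, w, x, y, z}

s: □¬q is F. ✓
t: □¬q is F. ✓
u: □¬q is T. ✗
v: □¬q is F. ✓
w: □¬q is F. ✓
x: □¬q is F. ✓
y: □¬q is F. ✓
z: □¬q is F. ✓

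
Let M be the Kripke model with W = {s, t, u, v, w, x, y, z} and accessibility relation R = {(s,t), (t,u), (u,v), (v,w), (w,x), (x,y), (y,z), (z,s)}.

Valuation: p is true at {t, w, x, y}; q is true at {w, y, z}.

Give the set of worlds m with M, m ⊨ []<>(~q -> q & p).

s: successors {t}; <>(~q -> q & p) there: t:F. ✗
t: successors {u}; <>(~q -> q & p) there: u:F. ✗
u: successors {v}; <>(~q -> q & p) there: v:T. ✓
v: successors {w}; <>(~q -> q & p) there: w:F. ✗
w: successors {x}; <>(~q -> q & p) there: x:T. ✓
x: successors {y}; <>(~q -> q & p) there: y:T. ✓
y: successors {z}; <>(~q -> q & p) there: z:F. ✗
z: successors {s}; <>(~q -> q & p) there: s:F. ✗

{u, w, x}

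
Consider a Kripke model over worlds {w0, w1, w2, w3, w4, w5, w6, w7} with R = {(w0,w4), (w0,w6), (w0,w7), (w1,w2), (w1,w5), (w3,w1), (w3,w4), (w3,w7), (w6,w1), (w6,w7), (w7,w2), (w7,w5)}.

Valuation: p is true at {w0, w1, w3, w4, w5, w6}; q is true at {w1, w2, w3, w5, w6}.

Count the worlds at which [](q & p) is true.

w0: successors {w4, w6, w7}; q & p there: w4:F, w6:T, w7:F. ✗
w1: successors {w2, w5}; q & p there: w2:F, w5:T. ✗
w2: no successors, so [](q & p) holds vacuously. ✓
w3: successors {w1, w4, w7}; q & p there: w1:T, w4:F, w7:F. ✗
w4: no successors, so [](q & p) holds vacuously. ✓
w5: no successors, so [](q & p) holds vacuously. ✓
w6: successors {w1, w7}; q & p there: w1:T, w7:F. ✗
w7: successors {w2, w5}; q & p there: w2:F, w5:T. ✗
Satisfying worlds: {w2, w4, w5}.

3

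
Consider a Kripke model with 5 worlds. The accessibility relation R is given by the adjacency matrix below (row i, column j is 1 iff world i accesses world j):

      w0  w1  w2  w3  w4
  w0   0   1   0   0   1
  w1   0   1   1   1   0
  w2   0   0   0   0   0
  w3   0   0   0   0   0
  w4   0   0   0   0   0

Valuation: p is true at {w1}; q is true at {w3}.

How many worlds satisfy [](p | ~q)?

4

w0: successors {w1, w4}; p | ~q there: w1:T, w4:T. ✓
w1: successors {w1, w2, w3}; p | ~q there: w1:T, w2:T, w3:F. ✗
w2: no successors, so [](p | ~q) holds vacuously. ✓
w3: no successors, so [](p | ~q) holds vacuously. ✓
w4: no successors, so [](p | ~q) holds vacuously. ✓
Satisfying worlds: {w0, w2, w3, w4}.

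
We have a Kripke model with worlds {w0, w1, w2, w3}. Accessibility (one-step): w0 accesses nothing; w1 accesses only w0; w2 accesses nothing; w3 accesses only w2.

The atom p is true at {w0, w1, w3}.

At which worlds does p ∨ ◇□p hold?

w0: p is T, ◇□p is F. ✓
w1: p is T, ◇□p is T. ✓
w2: p is F, ◇□p is F. ✗
w3: p is T, ◇□p is T. ✓

{w0, w1, w3}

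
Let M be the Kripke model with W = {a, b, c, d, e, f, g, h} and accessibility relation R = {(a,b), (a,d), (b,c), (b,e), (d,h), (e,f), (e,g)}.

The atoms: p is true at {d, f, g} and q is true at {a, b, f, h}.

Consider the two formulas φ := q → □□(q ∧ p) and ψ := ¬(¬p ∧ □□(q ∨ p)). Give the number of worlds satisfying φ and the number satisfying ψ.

For q → □□(q ∧ p):
a: q is T, □□(q ∧ p) is F. ✗
b: q is T, □□(q ∧ p) is F. ✗
c: q is F, □□(q ∧ p) is T. ✓
d: q is F, □□(q ∧ p) is T. ✓
e: q is F, □□(q ∧ p) is T. ✓
f: q is T, □□(q ∧ p) is T. ✓
g: q is F, □□(q ∧ p) is T. ✓
h: q is T, □□(q ∧ p) is T. ✓
— 6 worlds.
For ¬(¬p ∧ □□(q ∨ p)):
a: ¬p ∧ □□(q ∨ p) is F. ✓
b: ¬p ∧ □□(q ∨ p) is T. ✗
c: ¬p ∧ □□(q ∨ p) is T. ✗
d: ¬p ∧ □□(q ∨ p) is F. ✓
e: ¬p ∧ □□(q ∨ p) is T. ✗
f: ¬p ∧ □□(q ∨ p) is F. ✓
g: ¬p ∧ □□(q ∨ p) is F. ✓
h: ¬p ∧ □□(q ∨ p) is T. ✗
— 4 worlds.

6 and 4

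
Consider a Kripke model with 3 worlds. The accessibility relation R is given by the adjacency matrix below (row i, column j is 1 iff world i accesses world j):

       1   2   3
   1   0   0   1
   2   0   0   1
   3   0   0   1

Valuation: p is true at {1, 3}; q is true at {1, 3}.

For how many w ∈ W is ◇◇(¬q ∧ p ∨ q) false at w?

1: successors {3}; ◇(¬q ∧ p ∨ q) there: 3:T. ✓
2: successors {3}; ◇(¬q ∧ p ∨ q) there: 3:T. ✓
3: successors {3}; ◇(¬q ∧ p ∨ q) there: 3:T. ✓
Satisfying worlds: {1, 2, 3}.
So ◇◇(¬q ∧ p ∨ q) fails at the other 0 worlds.

0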